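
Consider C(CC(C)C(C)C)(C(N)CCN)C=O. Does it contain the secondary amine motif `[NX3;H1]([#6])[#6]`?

No

The pattern [NX3;H1]([#6])[#6] describes a trivalent nitrogen with one H, bonded to two carbons — a secondary amine.
The closest candidate here is a primary amino group (-NH2), but the nitrogen has H2 and only one carbon neighbour. No other fragment satisfies the full query, so there is no match.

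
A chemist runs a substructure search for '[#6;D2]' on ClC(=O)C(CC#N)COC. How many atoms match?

3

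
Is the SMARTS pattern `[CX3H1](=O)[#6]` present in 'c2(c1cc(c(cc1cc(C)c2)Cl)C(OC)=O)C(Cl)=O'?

The pattern [CX3H1](=O)[#6] describes an sp2 carbon with one H, double-bonded to O and single-bonded to carbon — an aldehyde.
The closest candidate here is a methyl-ester group (-C(=O)OCH3), but the carbonyl carbon has H0, not H1. No other fragment satisfies the full query, so there is no match.

No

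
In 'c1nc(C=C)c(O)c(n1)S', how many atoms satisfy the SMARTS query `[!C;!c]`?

4

The query [!C;!c] means: neither aliphatic nor aromatic carbon — same as [!#6].
Check the 10 heavy atoms by environment: 2× n (aromatic) → match; 4× c (aromatic) → no; 2× C → no; 1× S → match; 1× O → match.
Summing the matching environments: 2 + 1 + 1 = 4 matching atoms.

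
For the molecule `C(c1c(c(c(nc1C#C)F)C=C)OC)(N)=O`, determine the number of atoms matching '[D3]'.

6

The query [D3] means: atom with exactly three heavy-atom neighbours.
Check the 16 heavy atoms by environment: 1× n (aromatic, D2) → no; 5× c (aromatic, D3) → match; 1× O (D2) → no; 3× C (D1) → no; 1× F (D1) → no; 2× C (D2) → no; 1× C (D3) → match; 1× O (D1) → no; 1× N (D1) → no.
Summing the matching environments: 5 + 1 = 6 matching atoms.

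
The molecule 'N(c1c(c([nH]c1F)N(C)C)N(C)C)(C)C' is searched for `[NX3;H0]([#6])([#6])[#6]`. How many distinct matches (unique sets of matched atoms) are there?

3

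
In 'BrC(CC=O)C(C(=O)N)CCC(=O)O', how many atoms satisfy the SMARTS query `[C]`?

The query [C] means: uppercase C matches aliphatic (non-aromatic) carbon only.
Check the 14 heavy atoms by environment: 8× C → match; 1× Br → no; 4× O → no; 1× N → no.
That gives 8 matching atoms.

8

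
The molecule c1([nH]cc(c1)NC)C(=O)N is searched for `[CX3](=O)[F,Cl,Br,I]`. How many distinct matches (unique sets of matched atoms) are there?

[CX3](=O)[F,Cl,Br,I] is the SMARTS for an acyl halide: a carbonyl carbon bonded to a halogen.
No fragment in the molecule satisfies every constraint, giving 0 matches.

0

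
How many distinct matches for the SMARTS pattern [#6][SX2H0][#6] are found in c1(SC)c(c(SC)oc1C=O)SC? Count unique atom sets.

3

[#6][SX2H0][#6] is the SMARTS for a thioether: an aliphatic sulfur bridging two carbons with no H on the sulfur.
The molecule carries 3 separate instances of a methylthio ether (-SCH3) meeting every constraint; each maps to a distinct set of atoms, giving 3 matches.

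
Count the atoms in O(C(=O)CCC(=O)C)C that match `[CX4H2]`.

2

Check the 9 heavy atoms by environment: 2× C (H2, X4) → match; 2× C (H0, X3) → no; 2× O (H0, X1) → no; 1× O (H0, X2) → no; 2× C (H3, X4) → no.
That gives 2 matching atoms.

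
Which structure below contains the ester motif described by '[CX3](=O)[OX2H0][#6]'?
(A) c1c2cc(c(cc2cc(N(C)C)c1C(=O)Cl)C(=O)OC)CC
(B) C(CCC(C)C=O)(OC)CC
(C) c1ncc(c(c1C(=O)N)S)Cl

[CX3](=O)[OX2H0][#6] describes a carbonyl carbon bonded to an oxygen that is itself bonded to carbon (no H on that O) (an ester).
(A) contains a methyl-ester group (-C(=O)OCH3), which satisfies every atom and bond constraint.
(B) has a methoxy ether (-OCH3) but the ether oxygen is not adjacent to a C=O carbon.
(C) has a primary amide (-C(=O)NH2) but the carbonyl is bonded to N, not to an O-C linkage.
So the answer is (A).

A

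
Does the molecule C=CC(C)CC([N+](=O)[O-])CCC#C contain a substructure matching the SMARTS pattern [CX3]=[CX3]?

The pattern [CX3]=[CX3] describes a non-aromatic C=C double bond between two sp2 carbons — an alkene.
The molecule carries a vinyl group (-CH=CH2), whose atoms satisfy every constraint of the query, so the pattern matches.

Yes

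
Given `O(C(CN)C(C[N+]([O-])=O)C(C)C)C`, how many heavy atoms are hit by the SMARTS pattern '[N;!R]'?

Check the 13 heavy atoms by environment: 8× C (acyclic) → no; 2× O (acyclic) → no; 1× N (acyclic) → match; 1× N (charge +1, acyclic) → match; 1× O (charge -1, acyclic) → no.
Summing the matching environments: 1 + 1 = 2 matching atoms.

2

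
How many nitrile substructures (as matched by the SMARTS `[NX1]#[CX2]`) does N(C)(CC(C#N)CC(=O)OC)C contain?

1

[NX1]#[CX2] is the SMARTS for a nitrile: a nitrogen triple-bonded to a two-connected carbon.
Exactly one fragment in the molecule meets all constraints, giving 1 match.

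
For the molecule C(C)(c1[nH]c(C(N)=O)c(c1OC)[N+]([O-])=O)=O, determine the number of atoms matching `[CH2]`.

0

The query [CH2] means: aliphatic carbon with exactly two hydrogens.
Check the 16 heavy atoms by environment: 1× n (aromatic, H1) → no; 4× c (aromatic, H0) → no; 2× C (H0) → no; 4× O (H0) → no; 2× C (H3) → no; 1× N (charge +1, H0) → no; 1× O (charge -1, H0) → no; 1× N (H2) → no.
No environment satisfies the query, so 0 matching atoms.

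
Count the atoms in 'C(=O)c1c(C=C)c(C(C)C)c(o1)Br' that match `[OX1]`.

The query [OX1] means: aliphatic oxygen with one total connection — typically a carbonyl =O or an oxide.
Check the 13 heavy atoms by environment: 1× o (aromatic, X2) → no; 4× c (aromatic, X3) → no; 1× Br (X1) → no; 3× C (X4) → no; 3× C (X3) → no; 1× O (X1) → match.
That gives 1 matching atom.

1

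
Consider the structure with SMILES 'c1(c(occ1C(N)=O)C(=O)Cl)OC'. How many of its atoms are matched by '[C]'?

The query [C] means: uppercase C matches aliphatic (non-aromatic) carbon only.
Check the 13 heavy atoms by environment: 1× o (aromatic) → no; 4× c (aromatic) → no; 3× C → match; 3× O → no; 1× N → no; 1× Cl → no.
That gives 3 matching atoms.

3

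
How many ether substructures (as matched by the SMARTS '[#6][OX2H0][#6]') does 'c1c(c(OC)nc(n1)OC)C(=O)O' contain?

[#6][OX2H0][#6] is the SMARTS for an ether: an aliphatic oxygen bridging two carbons with no H on the oxygen.
The molecule carries 2 separate instances of a methoxy ether (-OCH3) meeting every constraint; each maps to a distinct set of atoms, giving 2 matches.

2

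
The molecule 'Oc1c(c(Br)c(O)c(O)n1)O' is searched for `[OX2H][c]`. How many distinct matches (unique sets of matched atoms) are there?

[OX2H][c] is the SMARTS for a phenol: a hydroxyl oxygen attached to an aromatic carbon.
The molecule carries 4 separate instances of a hydroxyl group (-OH) meeting every constraint; each maps to a distinct set of atoms, giving 4 matches.

4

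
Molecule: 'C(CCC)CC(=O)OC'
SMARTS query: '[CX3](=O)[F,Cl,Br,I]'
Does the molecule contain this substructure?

No

The pattern [CX3](=O)[F,Cl,Br,I] describes a carbonyl carbon bonded to a halogen — an acyl halide.
The closest candidate here is a methyl-ester group (-C(=O)OCH3), but the carbonyl is bonded to -O-C, not to a halogen. No other fragment satisfies the full query, so there is no match.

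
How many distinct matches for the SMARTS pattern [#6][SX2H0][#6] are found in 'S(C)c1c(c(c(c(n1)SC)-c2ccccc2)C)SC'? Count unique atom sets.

3

[#6][SX2H0][#6] is the SMARTS for a thioether: an aliphatic sulfur bridging two carbons with no H on the sulfur.
The molecule carries 3 separate instances of a methylthio ether (-SCH3) meeting every constraint; each maps to a distinct set of atoms, giving 3 matches.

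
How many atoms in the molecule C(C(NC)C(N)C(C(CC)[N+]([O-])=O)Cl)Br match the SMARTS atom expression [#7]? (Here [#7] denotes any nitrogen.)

3

Check the 15 heavy atoms by environment: 8× C → no; 1× Br → no; 2× N → match; 1× N (charge +1) → match; 1× O (charge -1) → no; 1× O → no; 1× Cl → no.
Summing the matching environments: 2 + 1 = 3 matching atoms.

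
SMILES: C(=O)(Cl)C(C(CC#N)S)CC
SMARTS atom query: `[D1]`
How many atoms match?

5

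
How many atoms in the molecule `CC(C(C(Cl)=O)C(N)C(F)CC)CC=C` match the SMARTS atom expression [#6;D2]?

3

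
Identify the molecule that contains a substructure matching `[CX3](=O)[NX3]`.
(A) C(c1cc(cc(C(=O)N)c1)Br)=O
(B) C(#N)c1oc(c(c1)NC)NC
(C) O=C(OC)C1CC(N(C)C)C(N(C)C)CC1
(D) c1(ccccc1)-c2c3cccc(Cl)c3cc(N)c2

[CX3](=O)[NX3] describes a carbonyl carbon bonded to a trivalent nitrogen (an amide).
(A) contains a primary amide (-C(=O)NH2), which satisfies every atom and bond constraint.
(B) has a nitrile (-C#N) but the nitrile N is NX1 (triple-bonded), not NX3.
(C) has a methyl-ester group (-C(=O)OCH3) but the carbonyl is bonded to O, not to an NX3 nitrogen.
(D) has a primary amino group (-NH2) but the -NH2 is not attached to a carbonyl carbon.
So the answer is (A).

A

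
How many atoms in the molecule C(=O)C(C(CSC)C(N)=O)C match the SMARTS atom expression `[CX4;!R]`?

5

Check the 11 heavy atoms by environment: 5× C (X4, acyclic) → match; 2× C (X3, acyclic) → no; 2× O (X1, acyclic) → no; 1× N (X3, acyclic) → no; 1× S (X2, acyclic) → no.
That gives 5 matching atoms.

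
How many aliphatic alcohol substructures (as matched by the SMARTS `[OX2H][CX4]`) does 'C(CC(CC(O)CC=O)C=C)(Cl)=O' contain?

1

[OX2H][CX4] is the SMARTS for an aliphatic alcohol: a hydroxyl oxygen bound to an sp3 (X4) carbon.
Exactly one fragment in the molecule meets all constraints, giving 1 match.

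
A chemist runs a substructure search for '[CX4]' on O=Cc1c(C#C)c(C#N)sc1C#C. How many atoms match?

0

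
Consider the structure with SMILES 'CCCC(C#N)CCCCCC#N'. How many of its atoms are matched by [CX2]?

The query [CX2] means: C with X2: aliphatic carbon with exactly 2 total connections.
Check the 13 heavy atoms by environment: 9× C (X4) → no; 2× C (X2) → match; 2× N (X1) → no.
That gives 2 matching atoms.

2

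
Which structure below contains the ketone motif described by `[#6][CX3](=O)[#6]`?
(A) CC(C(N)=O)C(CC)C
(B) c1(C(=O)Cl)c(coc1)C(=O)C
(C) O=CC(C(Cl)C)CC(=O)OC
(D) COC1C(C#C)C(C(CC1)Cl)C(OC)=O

[#6][CX3](=O)[#6] describes a carbonyl carbon (no H) flanked by two carbons (a ketone).
(A) has a primary amide (-C(=O)NH2) but one neighbour of the carbonyl carbon is N, not C.
(B) contains an acetyl/ketone group (-C(=O)CH3), which satisfies every atom and bond constraint.
(C) has a methyl-ester group (-C(=O)OCH3) but one neighbour of the carbonyl carbon is O, not C.
(D) has a methyl-ester group (-C(=O)OCH3) but one neighbour of the carbonyl carbon is O, not C.
So the answer is (B).

B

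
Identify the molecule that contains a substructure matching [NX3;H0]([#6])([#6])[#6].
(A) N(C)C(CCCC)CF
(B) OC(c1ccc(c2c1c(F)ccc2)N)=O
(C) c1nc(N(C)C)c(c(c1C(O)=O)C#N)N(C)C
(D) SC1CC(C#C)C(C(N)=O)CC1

[NX3;H0]([#6])([#6])[#6] describes a trivalent nitrogen with no H, bonded to three carbons (a tertiary amine).
(A) has an N-methylamino group (-NHCH3) but the nitrogen still has one H (H1), not H0.
(B) has a primary amino group (-NH2) but the nitrogen has H2, not H0 with three carbons.
(C) contains a dimethylamino group (-N(CH3)2), which satisfies every atom and bond constraint.
(D) has a primary amide (-C(=O)NH2) but the amide nitrogen has H2 and only one carbon neighbour.
So the answer is (C).

C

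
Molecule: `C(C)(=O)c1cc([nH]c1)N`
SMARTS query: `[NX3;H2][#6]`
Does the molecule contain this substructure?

Yes

The pattern [NX3;H2][#6] describes a trivalent nitrogen with two H attached to carbon — a primary amine.
The molecule carries a primary amino group (-NH2), whose atoms satisfy every constraint of the query, so the pattern matches.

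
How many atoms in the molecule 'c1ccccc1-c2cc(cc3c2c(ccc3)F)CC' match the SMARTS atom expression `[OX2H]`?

0

The query [OX2H] means: aliphatic oxygen with two connections, one of which is H — an -OH oxygen.
Check the 19 heavy atoms by environment: 6× c (aromatic, H0, X3) → no; 10× c (aromatic, H1, X3) → no; 1× F (H0, X1) → no; 1× C (H2, X4) → no; 1× C (H3, X4) → no.
No environment satisfies the query, so 0 matching atoms.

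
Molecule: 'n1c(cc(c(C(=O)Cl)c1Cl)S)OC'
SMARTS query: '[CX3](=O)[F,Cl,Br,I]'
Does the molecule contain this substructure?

Yes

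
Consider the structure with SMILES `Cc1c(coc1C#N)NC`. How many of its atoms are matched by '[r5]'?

5

The query [r5] means: r5 matches atoms in a five-membered ring.
Check the 10 heavy atoms by environment: 1× o (aromatic, in 5-ring) → match; 4× c (aromatic, in 5-ring) → match; 3× C (acyclic) → no; 2× N (acyclic) → no.
Summing the matching environments: 1 + 4 = 5 matching atoms.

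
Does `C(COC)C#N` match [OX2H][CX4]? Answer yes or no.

No

The pattern [OX2H][CX4] describes a hydroxyl oxygen bound to an sp3 (X4) carbon — an aliphatic alcohol.
The closest candidate here is a methoxy ether (-OCH3), but the oxygen has H0 (ether), not H1. No other fragment satisfies the full query, so there is no match.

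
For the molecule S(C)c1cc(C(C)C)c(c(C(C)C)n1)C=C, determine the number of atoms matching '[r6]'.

6

Check the 16 heavy atoms by environment: 1× n (aromatic, in 6-ring) → match; 5× c (aromatic, in 6-ring) → match; 9× C (acyclic) → no; 1× S (acyclic) → no.
Summing the matching environments: 1 + 5 = 6 matching atoms.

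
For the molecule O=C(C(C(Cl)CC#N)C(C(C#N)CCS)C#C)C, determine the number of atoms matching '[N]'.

2

The query [N] means: uppercase N matches aliphatic (non-aromatic) nitrogen only.
Check the 18 heavy atoms by environment: 13× C → no; 1× O → no; 2× N → match; 1× S → no; 1× Cl → no.
That gives 2 matching atoms.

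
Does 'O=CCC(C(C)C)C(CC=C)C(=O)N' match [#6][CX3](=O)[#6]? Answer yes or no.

The pattern [#6][CX3](=O)[#6] describes a carbonyl carbon (no H) flanked by two carbons — a ketone.
The closest candidate here is a primary amide (-C(=O)NH2), but one neighbour of the carbonyl carbon is N, not C. No other fragment satisfies the full query, so there is no match.

No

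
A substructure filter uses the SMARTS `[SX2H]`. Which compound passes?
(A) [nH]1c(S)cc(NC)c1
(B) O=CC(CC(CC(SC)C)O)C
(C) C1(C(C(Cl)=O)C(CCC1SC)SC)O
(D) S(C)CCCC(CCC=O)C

A

[SX2H] describes an aliphatic sulfur with two connections, one being H (a thiol).
(A) contains a thiol (-SH), which satisfies every atom and bond constraint.
(B) has a hydroxyl group (-OH) but it is an -OH, not an -SH.
(C) has a methylthio ether (-SCH3) but the sulfur has H0 (bonded to two carbons), not H1.
(D) has a methylthio ether (-SCH3) but the sulfur has H0 (bonded to two carbons), not H1.
So the answer is (A).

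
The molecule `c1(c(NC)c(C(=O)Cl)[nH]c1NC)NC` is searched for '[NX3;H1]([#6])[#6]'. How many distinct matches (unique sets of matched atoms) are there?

3

[NX3;H1]([#6])[#6] is the SMARTS for a secondary amine: a trivalent nitrogen with one H, bonded to two carbons.
The molecule carries 3 separate instances of an N-methylamino group (-NHCH3) meeting every constraint; each maps to a distinct set of atoms, giving 3 matches.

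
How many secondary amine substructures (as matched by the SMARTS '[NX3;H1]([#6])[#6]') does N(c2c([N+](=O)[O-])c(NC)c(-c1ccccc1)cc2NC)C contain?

3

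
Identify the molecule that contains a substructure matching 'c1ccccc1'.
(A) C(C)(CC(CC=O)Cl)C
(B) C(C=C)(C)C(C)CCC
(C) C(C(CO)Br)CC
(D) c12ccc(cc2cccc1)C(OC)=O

D

c1ccccc1 describes six aromatic carbons in a ring (a benzene ring).
(A) has a methyl group (-CH3) but no six-membered all-carbon aromatic ring is present.
(B) has a methyl group (-CH3) but no six-membered all-carbon aromatic ring is present.
(C) has a methyl group (-CH3) but no six-membered all-carbon aromatic ring is present.
(D) contains the required atom environment, so the pattern matches.
So the answer is (D).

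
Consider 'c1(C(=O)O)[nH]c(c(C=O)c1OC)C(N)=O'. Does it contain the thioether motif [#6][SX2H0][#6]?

No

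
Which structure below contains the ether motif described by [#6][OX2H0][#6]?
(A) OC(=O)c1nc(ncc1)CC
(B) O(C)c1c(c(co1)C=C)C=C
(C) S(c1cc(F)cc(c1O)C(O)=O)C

B

[#6][OX2H0][#6] describes an aliphatic oxygen bridging two carbons with no H on the oxygen (an ether).
(A) has a carboxylic acid group (-C(=O)OH) but the -OH oxygen has H1; the =O is OX1, not OX2.
(B) contains a methoxy ether (-OCH3), which satisfies every atom and bond constraint.
(C) has a hydroxyl group (-OH) but the oxygen has H1, not H0 bridging two carbons.
So the answer is (B).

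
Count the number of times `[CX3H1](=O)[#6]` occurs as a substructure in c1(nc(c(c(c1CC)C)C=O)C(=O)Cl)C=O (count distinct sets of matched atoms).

2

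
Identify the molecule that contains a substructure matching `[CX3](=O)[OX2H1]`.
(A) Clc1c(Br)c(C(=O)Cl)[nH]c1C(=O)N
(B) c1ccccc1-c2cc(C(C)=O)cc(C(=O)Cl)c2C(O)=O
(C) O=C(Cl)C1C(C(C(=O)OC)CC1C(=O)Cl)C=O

B

[CX3](=O)[OX2H1] describes an sp2 carbon double-bonded to O and single-bonded to an -OH oxygen (a carboxylic acid).
(A) has a primary amide (-C(=O)NH2) but the carbonyl is bonded to N, not to an -OH oxygen.
(B) contains a carboxylic acid group (-C(=O)OH), which satisfies every atom and bond constraint.
(C) has an aldehyde (-CHO) but there is no singly-bonded oxygen on the carbonyl carbon.
So the answer is (B).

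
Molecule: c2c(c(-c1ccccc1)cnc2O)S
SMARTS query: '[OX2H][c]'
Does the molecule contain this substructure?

Yes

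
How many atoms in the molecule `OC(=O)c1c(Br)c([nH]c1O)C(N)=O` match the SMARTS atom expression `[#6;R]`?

4

The query [#6;R] means: carbon that is part of a ring.
Check the 13 heavy atoms by environment: 1× n (aromatic, in 5-ring) → no; 4× c (aromatic, in 5-ring) → match; 2× C (acyclic) → no; 4× O (acyclic) → no; 1× N (acyclic) → no; 1× Br (acyclic) → no.
That gives 4 matching atoms.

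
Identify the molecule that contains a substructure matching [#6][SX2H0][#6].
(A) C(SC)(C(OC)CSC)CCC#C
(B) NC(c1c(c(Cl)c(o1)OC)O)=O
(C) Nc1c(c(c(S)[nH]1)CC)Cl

A

[#6][SX2H0][#6] describes an aliphatic sulfur bridging two carbons with no H on the sulfur (a thioether).
(A) contains a methylthio ether (-SCH3), which satisfies every atom and bond constraint.
(B) has a methoxy ether (-OCH3) but the bridging atom is O, not S.
(C) has a thiol (-SH) but the sulfur has H1, not H0 bridging two carbons.
So the answer is (A).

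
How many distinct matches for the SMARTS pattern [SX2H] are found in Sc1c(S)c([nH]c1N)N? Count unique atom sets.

[SX2H] is the SMARTS for a thiol: an aliphatic sulfur with two connections, one being H.
The molecule carries 2 separate instances of a thiol (-SH) meeting every constraint; each maps to a distinct set of atoms, giving 2 matches.

2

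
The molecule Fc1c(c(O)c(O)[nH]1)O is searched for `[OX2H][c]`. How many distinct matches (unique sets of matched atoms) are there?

[OX2H][c] is the SMARTS for a phenol: a hydroxyl oxygen attached to an aromatic carbon.
The molecule carries 3 separate instances of a hydroxyl group (-OH) meeting every constraint; each maps to a distinct set of atoms, giving 3 matches.

3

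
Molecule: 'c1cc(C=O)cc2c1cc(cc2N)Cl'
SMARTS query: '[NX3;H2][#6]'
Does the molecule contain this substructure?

Yes

The pattern [NX3;H2][#6] describes a trivalent nitrogen with two H attached to carbon — a primary amine.
The molecule carries a primary amino group (-NH2), whose atoms satisfy every constraint of the query, so the pattern matches.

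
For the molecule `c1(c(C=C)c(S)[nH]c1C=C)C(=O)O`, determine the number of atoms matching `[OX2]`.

The query [OX2] means: aliphatic oxygen with two total connections — ether, hydroxyl, or ester single-bond O.
Check the 13 heavy atoms by environment: 1× n (aromatic, X3) → no; 4× c (aromatic, X3) → no; 1× S (X2) → no; 5× C (X3) → no; 1× O (X1) → no; 1× O (X2) → match.
That gives 1 matching atom.

1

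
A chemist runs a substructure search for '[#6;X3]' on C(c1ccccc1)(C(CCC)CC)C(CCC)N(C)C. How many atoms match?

6

The query [#6;X3] means: any carbon (aromatic or not) with three total connections.
Check the 20 heavy atoms by environment: 13× C (X4) → no; 1× N (X3) → no; 6× c (aromatic, X3) → match.
That gives 6 matching atoms.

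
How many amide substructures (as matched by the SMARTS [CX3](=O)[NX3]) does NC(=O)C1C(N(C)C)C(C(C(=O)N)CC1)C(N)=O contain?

[CX3](=O)[NX3] is the SMARTS for an amide: a carbonyl carbon bonded to a trivalent nitrogen.
The molecule carries 3 separate instances of a primary amide (-C(=O)NH2) meeting every constraint; each maps to a distinct set of atoms, giving 3 matches.

3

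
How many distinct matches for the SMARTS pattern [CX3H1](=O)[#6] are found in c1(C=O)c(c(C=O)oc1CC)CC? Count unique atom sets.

2

[CX3H1](=O)[#6] is the SMARTS for an aldehyde: an sp2 carbon with one H, double-bonded to O and single-bonded to carbon.
The molecule carries 2 separate instances of an aldehyde (-CHO) meeting every constraint; each maps to a distinct set of atoms, giving 2 matches.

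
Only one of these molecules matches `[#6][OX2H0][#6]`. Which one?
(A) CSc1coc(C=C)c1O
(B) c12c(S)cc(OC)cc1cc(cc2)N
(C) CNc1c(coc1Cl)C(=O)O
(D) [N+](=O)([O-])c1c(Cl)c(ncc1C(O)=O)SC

[#6][OX2H0][#6] describes an aliphatic oxygen bridging two carbons with no H on the oxygen (an ether).
(A) has a hydroxyl group (-OH) but the oxygen has H1, not H0 bridging two carbons.
(B) contains a methoxy ether (-OCH3), which satisfies every atom and bond constraint.
(C) has a carboxylic acid group (-C(=O)OH) but the -OH oxygen has H1; the =O is OX1, not OX2.
(D) has a carboxylic acid group (-C(=O)OH) but the -OH oxygen has H1; the =O is OX1, not OX2.
So the answer is (B).

B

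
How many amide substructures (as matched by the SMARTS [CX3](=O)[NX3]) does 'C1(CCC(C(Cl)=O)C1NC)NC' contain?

[CX3](=O)[NX3] is the SMARTS for an amide: a carbonyl carbon bonded to a trivalent nitrogen.
No fragment in the molecule satisfies every constraint, giving 0 matches.

0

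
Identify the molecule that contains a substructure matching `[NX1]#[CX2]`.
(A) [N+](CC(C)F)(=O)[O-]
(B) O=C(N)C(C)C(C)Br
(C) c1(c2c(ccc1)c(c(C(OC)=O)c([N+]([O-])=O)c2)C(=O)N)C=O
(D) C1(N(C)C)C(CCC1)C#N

[NX1]#[CX2] describes a nitrogen triple-bonded to a two-connected carbon (a nitrile).
(A) has a nitro group (-[N+](=O)[O-]) but there is no C#N triple bond.
(B) has a primary amide (-C(=O)NH2) but the nitrogen is NX3, not NX1.
(C) has a primary amide (-C(=O)NH2) but the nitrogen is NX3, not NX1.
(D) contains a nitrile (-C#N), which satisfies every atom and bond constraint.
So the answer is (D).

D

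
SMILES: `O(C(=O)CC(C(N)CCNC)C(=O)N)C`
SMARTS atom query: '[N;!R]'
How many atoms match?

3

The query [N;!R] means: aliphatic nitrogen not in a ring.
Check the 15 heavy atoms by environment: 9× C (acyclic) → no; 3× N (acyclic) → match; 3× O (acyclic) → no.
That gives 3 matching atoms.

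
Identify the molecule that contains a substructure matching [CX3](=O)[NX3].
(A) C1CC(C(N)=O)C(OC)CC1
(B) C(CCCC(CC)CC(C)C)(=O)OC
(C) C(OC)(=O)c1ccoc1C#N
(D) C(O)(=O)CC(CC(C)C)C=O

[CX3](=O)[NX3] describes a carbonyl carbon bonded to a trivalent nitrogen (an amide).
(A) contains a primary amide (-C(=O)NH2), which satisfies every atom and bond constraint.
(B) has a methyl-ester group (-C(=O)OCH3) but the carbonyl is bonded to O, not to an NX3 nitrogen.
(C) has a methyl-ester group (-C(=O)OCH3) but the carbonyl is bonded to O, not to an NX3 nitrogen.
(D) has a carboxylic acid group (-C(=O)OH) but the carbonyl is bonded to O, not to an NX3 nitrogen.
So the answer is (A).

A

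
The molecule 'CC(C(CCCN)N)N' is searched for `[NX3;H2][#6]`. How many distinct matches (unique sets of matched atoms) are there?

3

[NX3;H2][#6] is the SMARTS for a primary amine: a trivalent nitrogen with two H attached to carbon.
The molecule carries 3 separate instances of a primary amino group (-NH2) meeting every constraint; each maps to a distinct set of atoms, giving 3 matches.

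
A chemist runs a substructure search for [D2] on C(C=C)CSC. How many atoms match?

The query [D2] means: atom with exactly two heavy-atom neighbours.
Check the 6 heavy atoms by environment: 3× C (D2) → match; 2× C (D1) → no; 1× S (D2) → match.
Summing the matching environments: 3 + 1 = 4 matching atoms.

4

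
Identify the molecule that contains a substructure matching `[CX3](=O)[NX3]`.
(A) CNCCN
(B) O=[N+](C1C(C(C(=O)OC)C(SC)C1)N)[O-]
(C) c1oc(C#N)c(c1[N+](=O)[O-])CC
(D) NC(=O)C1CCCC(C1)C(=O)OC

D

[CX3](=O)[NX3] describes a carbonyl carbon bonded to a trivalent nitrogen (an amide).
(A) has a primary amino group (-NH2) but the -NH2 is not attached to a carbonyl carbon.
(B) has a methyl-ester group (-C(=O)OCH3) but the carbonyl is bonded to O, not to an NX3 nitrogen.
(C) has a nitrile (-C#N) but the nitrile N is NX1 (triple-bonded), not NX3.
(D) contains a primary amide (-C(=O)NH2), which satisfies every atom and bond constraint.
So the answer is (D).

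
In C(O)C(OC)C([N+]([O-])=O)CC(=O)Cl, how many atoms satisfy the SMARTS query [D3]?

The query [D3] means: atom with exactly three heavy-atom neighbours.
Check the 13 heavy atoms by environment: 2× C (D2) → no; 3× C (D3) → match; 3× O (D1) → no; 1× N (charge +1, D3) → match; 1× O (charge -1, D1) → no; 1× Cl (D1) → no; 1× O (D2) → no; 1× C (D1) → no.
Summing the matching environments: 3 + 1 = 4 matching atoms.

4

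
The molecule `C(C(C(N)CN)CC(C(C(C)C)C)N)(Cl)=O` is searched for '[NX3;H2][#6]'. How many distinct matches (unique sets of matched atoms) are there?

3

[NX3;H2][#6] is the SMARTS for a primary amine: a trivalent nitrogen with two H attached to carbon.
The molecule carries 3 separate instances of a primary amino group (-NH2) meeting every constraint; each maps to a distinct set of atoms, giving 3 matches.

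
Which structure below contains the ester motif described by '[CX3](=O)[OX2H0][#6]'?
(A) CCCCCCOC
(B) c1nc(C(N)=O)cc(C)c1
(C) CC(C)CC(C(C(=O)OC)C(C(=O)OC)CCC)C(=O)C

[CX3](=O)[OX2H0][#6] describes a carbonyl carbon bonded to an oxygen that is itself bonded to carbon (no H on that O) (an ester).
(A) has a methoxy ether (-OCH3) but the ether oxygen is not adjacent to a C=O carbon.
(B) has a primary amide (-C(=O)NH2) but the carbonyl is bonded to N, not to an O-C linkage.
(C) contains a methyl-ester group (-C(=O)OCH3), which satisfies every atom and bond constraint.
So the answer is (C).

C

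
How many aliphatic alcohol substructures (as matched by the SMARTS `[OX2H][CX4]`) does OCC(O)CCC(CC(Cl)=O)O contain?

3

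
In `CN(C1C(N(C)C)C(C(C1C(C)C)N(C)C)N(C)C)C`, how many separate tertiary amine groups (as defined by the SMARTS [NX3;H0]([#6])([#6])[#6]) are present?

4

[NX3;H0]([#6])([#6])[#6] is the SMARTS for a tertiary amine: a trivalent nitrogen with no H, bonded to three carbons.
The molecule carries 4 separate instances of a dimethylamino group (-N(CH3)2) meeting every constraint; each maps to a distinct set of atoms, giving 4 matches.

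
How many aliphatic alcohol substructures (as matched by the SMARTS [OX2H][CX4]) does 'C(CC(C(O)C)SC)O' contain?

2

[OX2H][CX4] is the SMARTS for an aliphatic alcohol: a hydroxyl oxygen bound to an sp3 (X4) carbon.
The molecule carries 2 separate instances of a hydroxyl group (-OH) meeting every constraint; each maps to a distinct set of atoms, giving 2 matches.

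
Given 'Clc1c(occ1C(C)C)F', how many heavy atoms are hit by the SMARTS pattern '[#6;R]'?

4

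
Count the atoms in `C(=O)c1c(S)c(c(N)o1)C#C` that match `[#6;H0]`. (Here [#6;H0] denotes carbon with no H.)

Check the 11 heavy atoms by environment: 1× o (aromatic, H0) → no; 4× c (aromatic, H0) → match; 1× S (H1) → no; 1× C (H0) → match; 2× C (H1) → no; 1× O (H0) → no; 1× N (H2) → no.
Summing the matching environments: 4 + 1 = 5 matching atoms.

5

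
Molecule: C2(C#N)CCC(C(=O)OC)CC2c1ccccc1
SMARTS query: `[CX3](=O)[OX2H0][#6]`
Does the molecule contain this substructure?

Yes

The pattern [CX3](=O)[OX2H0][#6] describes a carbonyl carbon bonded to an oxygen that is itself bonded to carbon (no H on that O) — an ester.
The molecule carries a methyl-ester group (-C(=O)OCH3), whose atoms satisfy every constraint of the query, so the pattern matches.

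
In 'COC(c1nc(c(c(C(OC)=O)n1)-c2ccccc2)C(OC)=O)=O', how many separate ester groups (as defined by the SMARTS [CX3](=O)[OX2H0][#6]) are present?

3

[CX3](=O)[OX2H0][#6] is the SMARTS for an ester: a carbonyl carbon bonded to an oxygen that is itself bonded to carbon (no H on that O).
The molecule carries 3 separate instances of a methyl-ester group (-C(=O)OCH3) meeting every constraint; each maps to a distinct set of atoms, giving 3 matches.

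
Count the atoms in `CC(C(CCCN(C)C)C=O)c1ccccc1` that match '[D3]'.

4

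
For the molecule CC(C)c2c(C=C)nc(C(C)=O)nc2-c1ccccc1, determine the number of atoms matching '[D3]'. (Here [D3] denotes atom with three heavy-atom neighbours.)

7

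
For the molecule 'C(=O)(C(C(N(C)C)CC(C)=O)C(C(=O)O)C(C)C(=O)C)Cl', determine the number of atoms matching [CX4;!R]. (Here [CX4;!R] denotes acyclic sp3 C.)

10

Check the 21 heavy atoms by environment: 10× C (X4, acyclic) → match; 4× C (X3, acyclic) → no; 4× O (X1, acyclic) → no; 1× O (X2, acyclic) → no; 1× Cl (X1, acyclic) → no; 1× N (X3, acyclic) → no.
That gives 10 matching atoms.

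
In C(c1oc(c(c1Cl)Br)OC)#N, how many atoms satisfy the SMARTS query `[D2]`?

The query [D2] means: atom with exactly two heavy-atom neighbours.
Check the 11 heavy atoms by environment: 1× o (aromatic, D2) → match; 4× c (aromatic, D3) → no; 1× C (D2) → match; 1× N (D1) → no; 1× Br (D1) → no; 1× Cl (D1) → no; 1× O (D2) → match; 1× C (D1) → no.
Summing the matching environments: 1 + 1 + 1 = 3 matching atoms.

3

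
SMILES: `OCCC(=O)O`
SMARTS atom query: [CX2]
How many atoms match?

0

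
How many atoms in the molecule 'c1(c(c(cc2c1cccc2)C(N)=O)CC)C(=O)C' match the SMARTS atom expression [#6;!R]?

5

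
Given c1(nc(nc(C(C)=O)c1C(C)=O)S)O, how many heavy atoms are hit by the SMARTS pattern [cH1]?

0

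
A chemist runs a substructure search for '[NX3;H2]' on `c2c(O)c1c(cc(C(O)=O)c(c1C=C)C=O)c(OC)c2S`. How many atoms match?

0

The query [NX3;H2] means: aliphatic N with 3 total connections, two of them H — an -NH2 nitrogen (amine or amide).
Check the 21 heavy atoms by environment: 8× c (aromatic, H0, X3) → no; 2× c (aromatic, H1, X3) → no; 2× O (H1, X2) → no; 1× O (H0, X2) → no; 1× C (H3, X4) → no; 2× C (H1, X3) → no; 1× C (H2, X3) → no; 1× C (H0, X3) → no; 2× O (H0, X1) → no; 1× S (H1, X2) → no.
No environment satisfies the query, so 0 matching atoms.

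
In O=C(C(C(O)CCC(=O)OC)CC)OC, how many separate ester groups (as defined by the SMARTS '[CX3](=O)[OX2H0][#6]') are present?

[CX3](=O)[OX2H0][#6] is the SMARTS for an ester: a carbonyl carbon bonded to an oxygen that is itself bonded to carbon (no H on that O).
The molecule carries 2 separate instances of a methyl-ester group (-C(=O)OCH3) meeting every constraint; each maps to a distinct set of atoms, giving 2 matches.

2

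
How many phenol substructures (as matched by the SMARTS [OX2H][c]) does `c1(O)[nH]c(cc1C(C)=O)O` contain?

2

[OX2H][c] is the SMARTS for a phenol: a hydroxyl oxygen attached to an aromatic carbon.
The molecule carries 2 separate instances of a hydroxyl group (-OH) meeting every constraint; each maps to a distinct set of atoms, giving 2 matches.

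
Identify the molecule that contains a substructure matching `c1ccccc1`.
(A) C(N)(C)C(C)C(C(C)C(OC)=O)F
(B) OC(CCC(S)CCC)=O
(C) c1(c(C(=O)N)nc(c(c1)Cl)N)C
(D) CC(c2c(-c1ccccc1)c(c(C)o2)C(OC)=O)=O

D

c1ccccc1 describes six aromatic carbons in a ring (a benzene ring).
(A) has a methyl group (-CH3) but no six-membered all-carbon aromatic ring is present.
(B) has a methyl group (-CH3) but no six-membered all-carbon aromatic ring is present.
(C) has a methyl group (-CH3) but no six-membered all-carbon aromatic ring is present.
(D) contains a phenyl ring, which satisfies every atom and bond constraint.
So the answer is (D).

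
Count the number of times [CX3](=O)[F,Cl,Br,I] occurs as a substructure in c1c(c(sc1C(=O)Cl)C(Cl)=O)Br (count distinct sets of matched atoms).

2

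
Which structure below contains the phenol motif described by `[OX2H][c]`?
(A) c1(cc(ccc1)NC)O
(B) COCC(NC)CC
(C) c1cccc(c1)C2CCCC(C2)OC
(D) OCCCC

A

[OX2H][c] describes a hydroxyl oxygen attached to an aromatic carbon (a phenol).
(A) contains a hydroxyl group (-OH), which satisfies every atom and bond constraint.
(B) has a methoxy ether (-OCH3) but the oxygen has H0, not H1.
(C) has a methoxy ether (-OCH3) but the oxygen has H0, not H1.
(D) has a hydroxyl group (-OH) but the -OH is on an aliphatic carbon, not an aromatic c.
So the answer is (A).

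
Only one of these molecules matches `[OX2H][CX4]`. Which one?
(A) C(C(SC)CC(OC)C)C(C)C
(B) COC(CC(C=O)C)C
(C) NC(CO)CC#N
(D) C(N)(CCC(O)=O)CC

C

[OX2H][CX4] describes a hydroxyl oxygen bound to an sp3 (X4) carbon (an aliphatic alcohol).
(A) has a methoxy ether (-OCH3) but the oxygen has H0 (ether), not H1.
(B) has a methoxy ether (-OCH3) but the oxygen has H0 (ether), not H1.
(C) contains a hydroxyl group (-OH), which satisfies every atom and bond constraint.
(D) has a carboxylic acid group (-C(=O)OH) but the -OH is on a CX3 carbonyl carbon, not a CX4 carbon.
So the answer is (C).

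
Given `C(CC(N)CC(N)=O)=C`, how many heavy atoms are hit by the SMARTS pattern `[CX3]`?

3

Check the 9 heavy atoms by environment: 3× C (X4) → no; 2× N (X3) → no; 3× C (X3) → match; 1× O (X1) → no.
That gives 3 matching atoms.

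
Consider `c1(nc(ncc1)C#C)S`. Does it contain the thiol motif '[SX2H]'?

Yes

The pattern [SX2H] describes an aliphatic sulfur with two connections, one being H — a thiol.
The molecule carries a thiol (-SH), whose atoms satisfy every constraint of the query, so the pattern matches.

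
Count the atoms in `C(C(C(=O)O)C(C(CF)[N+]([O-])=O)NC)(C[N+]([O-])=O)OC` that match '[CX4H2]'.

The query [CX4H2] means: sp3 carbon (X4) with exactly two hydrogens.
Check the 20 heavy atoms by environment: 2× C (H2, X4) → match; 4× C (H1, X4) → no; 2× N (charge +1, H0, X3) → no; 2× O (charge -1, H0, X1) → no; 3× O (H0, X1) → no; 1× N (H1, X3) → no; 2× C (H3, X4) → no; 1× F (H0, X1) → no; 1× C (H0, X3) → no; 1× O (H1, X2) → no; 1× O (H0, X2) → no.
That gives 2 matching atoms.

2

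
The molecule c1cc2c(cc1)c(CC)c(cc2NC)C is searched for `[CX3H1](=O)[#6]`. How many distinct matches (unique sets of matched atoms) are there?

0

[CX3H1](=O)[#6] is the SMARTS for an aldehyde: an sp2 carbon with one H, double-bonded to O and single-bonded to carbon.
No fragment in the molecule satisfies every constraint, giving 0 matches.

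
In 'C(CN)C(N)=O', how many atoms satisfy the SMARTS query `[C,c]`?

3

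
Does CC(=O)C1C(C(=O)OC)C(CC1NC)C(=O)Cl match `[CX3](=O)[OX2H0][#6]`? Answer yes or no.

The pattern [CX3](=O)[OX2H0][#6] describes a carbonyl carbon bonded to an oxygen that is itself bonded to carbon (no H on that O) — an ester.
The molecule carries a methyl-ester group (-C(=O)OCH3), whose atoms satisfy every constraint of the query, so the pattern matches.

Yes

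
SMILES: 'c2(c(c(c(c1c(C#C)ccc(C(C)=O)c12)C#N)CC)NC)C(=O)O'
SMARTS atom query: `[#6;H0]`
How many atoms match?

12

Check the 24 heavy atoms by environment: 8× c (aromatic, H0) → match; 2× c (aromatic, H1) → no; 4× C (H0) → match; 2× O (H0) → no; 1× O (H1) → no; 1× N (H0) → no; 1× C (H2) → no; 3× C (H3) → no; 1× C (H1) → no; 1× N (H1) → no.
Summing the matching environments: 8 + 4 = 12 matching atoms.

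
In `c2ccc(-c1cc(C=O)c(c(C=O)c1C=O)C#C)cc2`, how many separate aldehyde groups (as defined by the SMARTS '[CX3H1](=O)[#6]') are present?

[CX3H1](=O)[#6] is the SMARTS for an aldehyde: an sp2 carbon with one H, double-bonded to O and single-bonded to carbon.
The molecule carries 3 separate instances of an aldehyde (-CHO) meeting every constraint; each maps to a distinct set of atoms, giving 3 matches.

3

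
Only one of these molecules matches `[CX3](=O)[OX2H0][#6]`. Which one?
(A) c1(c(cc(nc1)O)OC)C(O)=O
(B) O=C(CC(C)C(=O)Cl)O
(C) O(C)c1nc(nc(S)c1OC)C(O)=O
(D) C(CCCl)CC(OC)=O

D

[CX3](=O)[OX2H0][#6] describes a carbonyl carbon bonded to an oxygen that is itself bonded to carbon (no H on that O) (an ester).
(A) has a carboxylic acid group (-C(=O)OH) but the singly-bonded O carries H (OX2H1, not H0).
(B) has a carboxylic acid group (-C(=O)OH) but the singly-bonded O carries H (OX2H1, not H0).
(C) has a carboxylic acid group (-C(=O)OH) but the singly-bonded O carries H (OX2H1, not H0).
(D) contains a methyl-ester group (-C(=O)OCH3), which satisfies every atom and bond constraint.
So the answer is (D).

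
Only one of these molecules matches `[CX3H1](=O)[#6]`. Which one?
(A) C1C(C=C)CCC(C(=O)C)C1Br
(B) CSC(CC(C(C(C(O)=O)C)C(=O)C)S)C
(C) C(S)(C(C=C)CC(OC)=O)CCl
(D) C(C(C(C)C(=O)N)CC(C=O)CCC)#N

D

[CX3H1](=O)[#6] describes an sp2 carbon with one H, double-bonded to O and single-bonded to carbon (an aldehyde).
(A) has an acetyl/ketone group (-C(=O)CH3) but the carbonyl carbon has H0 (two carbon neighbours), not H1.
(B) has a carboxylic acid group (-C(=O)OH) but the carbonyl carbon has H0 and is bonded to O, not H1.
(C) has a methyl-ester group (-C(=O)OCH3) but the carbonyl carbon has H0, not H1.
(D) contains an aldehyde (-CHO), which satisfies every atom and bond constraint.
So the answer is (D).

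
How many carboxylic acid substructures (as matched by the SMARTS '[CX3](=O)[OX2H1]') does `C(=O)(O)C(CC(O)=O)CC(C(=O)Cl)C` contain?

2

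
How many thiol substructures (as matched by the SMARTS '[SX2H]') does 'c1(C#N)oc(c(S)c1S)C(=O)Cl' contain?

2

[SX2H] is the SMARTS for a thiol: an aliphatic sulfur with two connections, one being H.
The molecule carries 2 separate instances of a thiol (-SH) meeting every constraint; each maps to a distinct set of atoms, giving 2 matches.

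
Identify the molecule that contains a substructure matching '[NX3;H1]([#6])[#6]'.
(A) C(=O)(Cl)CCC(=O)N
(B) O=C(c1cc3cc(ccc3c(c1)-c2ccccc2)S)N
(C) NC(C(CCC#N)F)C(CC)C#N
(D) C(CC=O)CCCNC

D

[NX3;H1]([#6])[#6] describes a trivalent nitrogen with one H, bonded to two carbons (a secondary amine).
(A) has a primary amide (-C(=O)NH2) but the -C(=O)NH2 nitrogen has H2, not H1.
(B) has a primary amide (-C(=O)NH2) but the -C(=O)NH2 nitrogen has H2, not H1.
(C) has a primary amino group (-NH2) but the nitrogen has H2 and only one carbon neighbour.
(D) contains an N-methylamino group (-NHCH3), which satisfies every atom and bond constraint.
So the answer is (D).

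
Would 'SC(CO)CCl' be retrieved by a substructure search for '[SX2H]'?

Yes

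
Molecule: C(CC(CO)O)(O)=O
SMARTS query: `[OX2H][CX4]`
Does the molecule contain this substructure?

Yes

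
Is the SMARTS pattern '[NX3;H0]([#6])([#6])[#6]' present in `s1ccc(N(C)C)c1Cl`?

Yes

The pattern [NX3;H0]([#6])([#6])[#6] describes a trivalent nitrogen with no H, bonded to three carbons — a tertiary amine.
The molecule carries a dimethylamino group (-N(CH3)2), whose atoms satisfy every constraint of the query, so the pattern matches.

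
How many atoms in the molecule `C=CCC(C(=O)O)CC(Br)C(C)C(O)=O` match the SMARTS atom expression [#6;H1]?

4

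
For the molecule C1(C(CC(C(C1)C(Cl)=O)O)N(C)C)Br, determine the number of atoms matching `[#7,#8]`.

Check the 14 heavy atoms by environment: 9× C → no; 1× Br → no; 2× O → match; 1× Cl → no; 1× N → match.
Summing the matching environments: 2 + 1 = 3 matching atoms.

3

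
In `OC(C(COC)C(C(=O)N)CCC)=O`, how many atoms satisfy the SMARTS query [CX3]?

2

The query [CX3] means: C with X3: aliphatic carbon with exactly 3 total connections.
Check the 14 heavy atoms by environment: 7× C (X4) → no; 2× C (X3) → match; 2× O (X1) → no; 1× N (X3) → no; 2× O (X2) → no.
That gives 2 matching atoms.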